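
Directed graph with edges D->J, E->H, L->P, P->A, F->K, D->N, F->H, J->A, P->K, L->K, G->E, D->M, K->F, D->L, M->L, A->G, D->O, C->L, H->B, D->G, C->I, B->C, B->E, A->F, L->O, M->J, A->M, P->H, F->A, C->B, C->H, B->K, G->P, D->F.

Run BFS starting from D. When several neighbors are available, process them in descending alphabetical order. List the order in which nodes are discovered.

Visit D; enqueue O, N, M, L, J, G, F → queue [O, N, M, L, J, G, F]
Visit O → queue [N, M, L, J, G, F]
Visit N → queue [M, L, J, G, F]
Visit M → queue [L, J, G, F]
Visit L; enqueue P, K → queue [J, G, F, P, K]
Visit J; enqueue A → queue [G, F, P, K, A]
Visit G; enqueue E → queue [F, P, K, A, E]
Visit F; enqueue H → queue [P, K, A, E, H]
Visit P → queue [K, A, E, H]
Visit K → queue [A, E, H]
Visit A → queue [E, H]
Visit E → queue [H]
Visit H; enqueue B → queue [B]
Visit B; enqueue C → queue [C]
Visit C; enqueue I → queue [I]
Visit I → queue []

D O N M L J G F P K A E H B C I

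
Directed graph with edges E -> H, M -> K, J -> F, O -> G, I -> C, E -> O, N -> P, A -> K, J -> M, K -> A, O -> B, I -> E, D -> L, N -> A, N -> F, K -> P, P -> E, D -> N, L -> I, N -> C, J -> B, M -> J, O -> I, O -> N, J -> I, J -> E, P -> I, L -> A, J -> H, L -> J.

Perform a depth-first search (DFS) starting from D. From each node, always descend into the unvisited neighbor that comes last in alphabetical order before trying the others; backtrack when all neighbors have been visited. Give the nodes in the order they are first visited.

Visit D
D → N
N → P
P → I
I → E
E → O
O → G
O → B
E → H
I → C
N → F
N → A
A → K
D → L
L → J
J → M

D → N → P → I → E → O → G → B → H → C → F → A → K → L → J → M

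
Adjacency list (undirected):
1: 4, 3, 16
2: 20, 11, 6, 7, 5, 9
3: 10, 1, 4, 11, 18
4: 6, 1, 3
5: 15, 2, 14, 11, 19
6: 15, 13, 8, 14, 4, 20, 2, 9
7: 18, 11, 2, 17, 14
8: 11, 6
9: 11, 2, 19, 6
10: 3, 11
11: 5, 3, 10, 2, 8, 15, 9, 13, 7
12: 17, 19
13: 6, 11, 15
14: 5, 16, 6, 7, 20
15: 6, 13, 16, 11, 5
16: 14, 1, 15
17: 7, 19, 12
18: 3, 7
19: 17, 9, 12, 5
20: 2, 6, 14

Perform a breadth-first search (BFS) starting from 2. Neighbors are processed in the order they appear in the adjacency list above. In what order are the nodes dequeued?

Visit 2; enqueue 20, 11, 6, 7, 5, 9 → queue [20, 11, 6, 7, 5, 9]
Visit 20; enqueue 14 → queue [11, 6, 7, 5, 9, 14]
Visit 11; enqueue 3, 10, 8, 15, 13 → queue [6, 7, 5, 9, 14, 3, 10, 8, 15, 13]
Visit 6; enqueue 4 → queue [7, 5, 9, 14, 3, 10, 8, 15, 13, 4]
Visit 7; enqueue 18, 17 → queue [5, 9, 14, 3, 10, 8, 15, 13, 4, 18, 17]
Visit 5; enqueue 19 → queue [9, 14, 3, 10, 8, 15, 13, 4, 18, 17, 19]
Visit 9 → queue [14, 3, 10, 8, 15, 13, 4, 18, 17, 19]
Visit 14; enqueue 16 → queue [3, 10, 8, 15, 13, 4, 18, 17, 19, 16]
Visit 3; enqueue 1 → queue [10, 8, 15, 13, 4, 18, 17, 19, 16, 1]
Visit 10 → queue [8, 15, 13, 4, 18, 17, 19, 16, 1]
Visit 8 → queue [15, 13, 4, 18, 17, 19, 16, 1]
Visit 15 → queue [13, 4, 18, 17, 19, 16, 1]
Visit 13 → queue [4, 18, 17, 19, 16, 1]
Visit 4 → queue [18, 17, 19, 16, 1]
Visit 18 → queue [17, 19, 16, 1]
Visit 17; enqueue 12 → queue [19, 16, 1, 12]
Visit 19 → queue [16, 1, 12]
Visit 16 → queue [1, 12]
Visit 1 → queue [12]
Visit 12 → queue []

2, 20, 11, 6, 7, 5, 9, 14, 3, 10, 8, 15, 13, 4, 18, 17, 19, 16, 1, 12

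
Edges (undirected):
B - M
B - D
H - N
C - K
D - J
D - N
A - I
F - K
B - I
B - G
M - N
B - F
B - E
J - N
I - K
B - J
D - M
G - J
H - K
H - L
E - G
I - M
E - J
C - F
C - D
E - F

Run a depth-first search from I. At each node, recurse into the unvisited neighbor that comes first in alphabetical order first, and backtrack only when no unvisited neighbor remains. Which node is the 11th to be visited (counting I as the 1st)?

Visit I
I → A
I → B
B → D
D → C
C → F
F → E
E → G
G → J
J → N
N → H
H → K
H → L
N → M

Visit order: I, A, B, D, C, F, E, G, J, N, H, K, L, M

H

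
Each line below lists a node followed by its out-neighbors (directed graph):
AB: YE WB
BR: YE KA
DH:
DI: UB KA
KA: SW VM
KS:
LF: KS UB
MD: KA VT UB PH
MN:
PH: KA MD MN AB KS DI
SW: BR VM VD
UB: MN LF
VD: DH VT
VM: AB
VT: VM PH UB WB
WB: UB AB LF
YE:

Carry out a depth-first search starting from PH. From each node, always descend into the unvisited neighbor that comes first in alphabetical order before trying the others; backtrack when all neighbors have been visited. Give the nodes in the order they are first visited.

Visit PH
PH → AB
AB → WB
WB → LF
LF → KS
LF → UB
UB → MN
AB → YE
PH → DI
DI → KA
KA → SW
SW → BR
SW → VD
VD → DH
VD → VT
VT → VM
PH → MD

PH → AB → WB → LF → KS → UB → MN → YE → DI → KA → SW → BR → VD → DH → VT → VM → MD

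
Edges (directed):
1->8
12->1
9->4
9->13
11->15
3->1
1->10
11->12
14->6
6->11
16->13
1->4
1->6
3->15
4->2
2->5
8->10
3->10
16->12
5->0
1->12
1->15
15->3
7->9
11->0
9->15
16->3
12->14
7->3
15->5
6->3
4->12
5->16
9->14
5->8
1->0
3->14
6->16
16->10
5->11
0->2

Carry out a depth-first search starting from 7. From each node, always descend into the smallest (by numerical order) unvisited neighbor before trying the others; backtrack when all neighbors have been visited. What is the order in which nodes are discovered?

Visit 7
7 → 3
3 → 1
1 → 0
0 → 2
2 → 5
5 → 8
8 → 10
5 → 11
11 → 12
12 → 14
14 → 6
6 → 16
16 → 13
11 → 15
1 → 4
7 → 9

7 3 1 0 2 5 8 10 11 12 14 6 16 13 15 4 9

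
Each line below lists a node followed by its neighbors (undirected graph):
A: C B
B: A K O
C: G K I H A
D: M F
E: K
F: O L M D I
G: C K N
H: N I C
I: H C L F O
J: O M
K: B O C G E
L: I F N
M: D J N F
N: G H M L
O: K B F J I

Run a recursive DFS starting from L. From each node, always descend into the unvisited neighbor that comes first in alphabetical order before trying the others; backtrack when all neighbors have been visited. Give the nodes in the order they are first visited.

L -> F -> D -> M -> J -> O -> B -> A -> C -> G -> K -> E -> N -> H -> I

Visit L
L → F
F → D
D → M
M → J
J → O
O → B
B → A
A → C
C → G
G → K
K → E
G → N
N → H
H → I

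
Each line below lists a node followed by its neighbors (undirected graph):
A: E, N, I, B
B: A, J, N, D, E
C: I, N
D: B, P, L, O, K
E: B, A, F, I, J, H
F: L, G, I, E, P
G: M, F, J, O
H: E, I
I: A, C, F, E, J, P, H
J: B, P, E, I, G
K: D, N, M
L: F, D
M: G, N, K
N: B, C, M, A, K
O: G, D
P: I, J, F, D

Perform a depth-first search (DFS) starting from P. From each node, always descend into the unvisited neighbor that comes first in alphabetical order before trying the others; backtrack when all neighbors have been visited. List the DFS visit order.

P D B A E F G J I C N K M H O L

Visit P
P → D
D → B
B → A
A → E
E → F
F → G
G → J
J → I
I → C
C → N
N → K
K → M
I → H
G → O
F → L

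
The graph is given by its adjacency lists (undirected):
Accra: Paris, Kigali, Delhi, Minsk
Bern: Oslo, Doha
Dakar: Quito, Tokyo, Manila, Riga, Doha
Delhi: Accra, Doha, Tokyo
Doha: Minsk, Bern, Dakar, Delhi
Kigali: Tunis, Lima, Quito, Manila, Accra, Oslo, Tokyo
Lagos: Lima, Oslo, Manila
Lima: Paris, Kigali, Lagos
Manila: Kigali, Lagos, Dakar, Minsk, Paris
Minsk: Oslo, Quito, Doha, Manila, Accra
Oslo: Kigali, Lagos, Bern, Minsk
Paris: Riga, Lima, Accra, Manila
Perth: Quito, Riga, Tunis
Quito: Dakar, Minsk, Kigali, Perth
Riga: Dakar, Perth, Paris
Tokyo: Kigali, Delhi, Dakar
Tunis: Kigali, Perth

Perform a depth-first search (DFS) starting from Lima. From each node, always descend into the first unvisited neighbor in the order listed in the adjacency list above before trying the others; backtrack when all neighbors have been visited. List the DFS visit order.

Lima -> Paris -> Riga -> Dakar -> Quito -> Minsk -> Oslo -> Kigali -> Tunis -> Perth -> Manila -> Lagos -> Accra -> Delhi -> Doha -> Bern -> Tokyo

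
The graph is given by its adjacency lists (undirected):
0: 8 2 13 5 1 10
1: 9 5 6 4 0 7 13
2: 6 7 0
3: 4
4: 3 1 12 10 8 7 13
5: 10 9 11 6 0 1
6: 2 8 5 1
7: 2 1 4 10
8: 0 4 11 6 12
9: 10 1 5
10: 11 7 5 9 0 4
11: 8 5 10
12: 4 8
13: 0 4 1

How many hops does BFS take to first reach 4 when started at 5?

Level 0: 5
Level 1: 0, 1, 6, 9, 10, 11
Level 2: 2, 4, 7, 8, 13
Level 3: 3, 12
4 first appears at level 2.

2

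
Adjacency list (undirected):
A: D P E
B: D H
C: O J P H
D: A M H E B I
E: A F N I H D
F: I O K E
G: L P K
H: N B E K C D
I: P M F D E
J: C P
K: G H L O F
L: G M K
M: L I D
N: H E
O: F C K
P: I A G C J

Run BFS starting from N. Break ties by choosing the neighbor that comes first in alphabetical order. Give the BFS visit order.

N → E → H → A → D → F → I → B → C → K → P → M → O → J → G → L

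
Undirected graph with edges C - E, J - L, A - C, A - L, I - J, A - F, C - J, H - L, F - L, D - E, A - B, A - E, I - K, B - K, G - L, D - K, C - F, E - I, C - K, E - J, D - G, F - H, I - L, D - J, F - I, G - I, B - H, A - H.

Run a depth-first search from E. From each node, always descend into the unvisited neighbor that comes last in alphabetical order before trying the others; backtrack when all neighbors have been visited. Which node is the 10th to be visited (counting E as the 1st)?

Visit E
E → J
J → L
L → I
I → K
K → D
D → G
K → C
C → F
F → H
H → B
B → A

Visit order: E, J, L, I, K, D, G, C, F, H, B, A

H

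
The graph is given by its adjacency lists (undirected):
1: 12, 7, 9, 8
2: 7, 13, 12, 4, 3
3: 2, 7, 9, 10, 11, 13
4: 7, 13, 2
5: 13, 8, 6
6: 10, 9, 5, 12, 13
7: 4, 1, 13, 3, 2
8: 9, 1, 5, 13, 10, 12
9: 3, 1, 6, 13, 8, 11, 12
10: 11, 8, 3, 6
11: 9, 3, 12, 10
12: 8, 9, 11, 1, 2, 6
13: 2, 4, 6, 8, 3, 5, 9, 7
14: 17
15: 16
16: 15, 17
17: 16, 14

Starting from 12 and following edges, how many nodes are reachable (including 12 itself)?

BFS from 12 visits: 12, 1, 2, 6, 8, 9, 11, 7, 3, 4, 13, 5, 10
Reachable nodes: 13 of 17 total.

13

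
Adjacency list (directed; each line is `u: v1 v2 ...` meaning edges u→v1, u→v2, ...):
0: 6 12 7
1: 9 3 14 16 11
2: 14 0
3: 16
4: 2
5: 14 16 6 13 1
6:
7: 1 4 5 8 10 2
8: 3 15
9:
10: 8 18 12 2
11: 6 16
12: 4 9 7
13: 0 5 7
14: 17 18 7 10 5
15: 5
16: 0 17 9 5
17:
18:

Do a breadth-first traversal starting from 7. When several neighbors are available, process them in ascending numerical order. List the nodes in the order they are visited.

7 1 2 4 5 8 10 3 9 11 14 16 0 6 13 15 12 18 17

Visit 7; enqueue 1, 2, 4, 5, 8, 10 → queue [1, 2, 4, 5, 8, 10]
Visit 1; enqueue 3, 9, 11, 14, 16 → queue [2, 4, 5, 8, 10, 3, 9, 11, 14, 16]
Visit 2; enqueue 0 → queue [4, 5, 8, 10, 3, 9, 11, 14, 16, 0]
Visit 4 → queue [5, 8, 10, 3, 9, 11, 14, 16, 0]
Visit 5; enqueue 6, 13 → queue [8, 10, 3, 9, 11, 14, 16, 0, 6, 13]
Visit 8; enqueue 15 → queue [10, 3, 9, 11, 14, 16, 0, 6, 13, 15]
Visit 10; enqueue 12, 18 → queue [3, 9, 11, 14, 16, 0, 6, 13, 15, 12, 18]
Visit 3 → queue [9, 11, 14, 16, 0, 6, 13, 15, 12, 18]
Visit 9 → queue [11, 14, 16, 0, 6, 13, 15, 12, 18]
Visit 11 → queue [14, 16, 0, 6, 13, 15, 12, 18]
Visit 14; enqueue 17 → queue [16, 0, 6, 13, 15, 12, 18, 17]
Visit 16 → queue [0, 6, 13, 15, 12, 18, 17]
Visit 0 → queue [6, 13, 15, 12, 18, 17]
Visit 6 → queue [13, 15, 12, 18, 17]
Visit 13 → queue [15, 12, 18, 17]
Visit 15 → queue [12, 18, 17]
Visit 12 → queue [18, 17]
Visit 18 → queue [17]
Visit 17 → queue []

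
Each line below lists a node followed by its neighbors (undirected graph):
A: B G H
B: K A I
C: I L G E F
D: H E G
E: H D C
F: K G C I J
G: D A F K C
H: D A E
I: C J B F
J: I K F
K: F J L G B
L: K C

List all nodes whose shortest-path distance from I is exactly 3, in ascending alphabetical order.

D, H

Level 0: I
Level 1: B, C, F, J
Level 2: A, E, G, K, L
Level 3: D, H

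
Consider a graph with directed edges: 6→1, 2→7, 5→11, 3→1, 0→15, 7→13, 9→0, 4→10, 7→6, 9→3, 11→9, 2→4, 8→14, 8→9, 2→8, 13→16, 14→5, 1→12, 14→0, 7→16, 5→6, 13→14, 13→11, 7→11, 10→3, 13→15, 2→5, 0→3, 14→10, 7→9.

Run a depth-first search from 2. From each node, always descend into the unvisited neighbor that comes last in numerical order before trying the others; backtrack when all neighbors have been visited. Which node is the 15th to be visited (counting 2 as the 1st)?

Visit 2
2 → 8
8 → 14
14 → 10
10 → 3
3 → 1
1 → 12
14 → 5
5 → 11
11 → 9
9 → 0
0 → 15
5 → 6
2 → 7
7 → 16
7 → 13
2 → 4

Visit order: 2, 8, 14, 10, 3, 1, 12, 5, 11, 9, 0, 15, 6, 7, 16, 13, 4

16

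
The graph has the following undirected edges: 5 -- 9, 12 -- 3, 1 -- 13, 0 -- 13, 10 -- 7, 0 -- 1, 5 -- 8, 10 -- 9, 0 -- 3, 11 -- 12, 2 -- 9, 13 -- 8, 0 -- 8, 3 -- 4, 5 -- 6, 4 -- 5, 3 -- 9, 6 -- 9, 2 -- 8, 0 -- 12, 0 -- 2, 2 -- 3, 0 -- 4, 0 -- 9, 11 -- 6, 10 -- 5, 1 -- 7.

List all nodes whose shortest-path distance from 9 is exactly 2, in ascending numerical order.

1, 4, 7, 8, 11, 12, 13

Level 0: 9
Level 1: 0, 2, 3, 5, 6, 10
Level 2: 1, 4, 7, 8, 11, 12, 13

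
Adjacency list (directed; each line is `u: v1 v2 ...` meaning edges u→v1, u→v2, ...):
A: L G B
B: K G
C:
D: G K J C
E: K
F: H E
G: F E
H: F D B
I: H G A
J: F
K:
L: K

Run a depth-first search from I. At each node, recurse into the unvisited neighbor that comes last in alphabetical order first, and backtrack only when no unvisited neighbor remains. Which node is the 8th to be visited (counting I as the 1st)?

G

Visit I
I → H
H → F
F → E
E → K
H → D
D → J
D → G
D → C
H → B
I → A
A → L

Visit order: I, H, F, E, K, D, J, G, C, B, A, L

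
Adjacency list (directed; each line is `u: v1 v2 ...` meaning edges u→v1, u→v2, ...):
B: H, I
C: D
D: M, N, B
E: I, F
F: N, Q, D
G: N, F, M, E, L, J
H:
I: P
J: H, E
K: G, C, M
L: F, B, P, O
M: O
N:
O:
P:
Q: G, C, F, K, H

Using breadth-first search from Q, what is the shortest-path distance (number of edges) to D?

2

Level 0: Q
Level 1: C, F, G, H, K
Level 2: D, E, J, L, M, N
Level 3: B, I, O, P
D first appears at level 2.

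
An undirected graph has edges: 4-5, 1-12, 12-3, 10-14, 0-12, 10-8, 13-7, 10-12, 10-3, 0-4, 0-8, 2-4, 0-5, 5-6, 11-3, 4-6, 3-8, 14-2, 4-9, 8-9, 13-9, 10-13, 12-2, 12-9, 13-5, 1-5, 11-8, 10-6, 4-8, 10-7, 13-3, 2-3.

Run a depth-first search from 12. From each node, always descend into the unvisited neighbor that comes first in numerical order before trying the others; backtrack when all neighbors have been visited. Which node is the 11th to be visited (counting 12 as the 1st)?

6

Visit 12
12 → 0
0 → 4
4 → 2
2 → 3
3 → 8
8 → 9
9 → 13
13 → 5
5 → 1
5 → 6
6 → 10
10 → 7
10 → 14
8 → 11

Visit order: 12, 0, 4, 2, 3, 8, 9, 13, 5, 1, 6, 10, 7, 14, 11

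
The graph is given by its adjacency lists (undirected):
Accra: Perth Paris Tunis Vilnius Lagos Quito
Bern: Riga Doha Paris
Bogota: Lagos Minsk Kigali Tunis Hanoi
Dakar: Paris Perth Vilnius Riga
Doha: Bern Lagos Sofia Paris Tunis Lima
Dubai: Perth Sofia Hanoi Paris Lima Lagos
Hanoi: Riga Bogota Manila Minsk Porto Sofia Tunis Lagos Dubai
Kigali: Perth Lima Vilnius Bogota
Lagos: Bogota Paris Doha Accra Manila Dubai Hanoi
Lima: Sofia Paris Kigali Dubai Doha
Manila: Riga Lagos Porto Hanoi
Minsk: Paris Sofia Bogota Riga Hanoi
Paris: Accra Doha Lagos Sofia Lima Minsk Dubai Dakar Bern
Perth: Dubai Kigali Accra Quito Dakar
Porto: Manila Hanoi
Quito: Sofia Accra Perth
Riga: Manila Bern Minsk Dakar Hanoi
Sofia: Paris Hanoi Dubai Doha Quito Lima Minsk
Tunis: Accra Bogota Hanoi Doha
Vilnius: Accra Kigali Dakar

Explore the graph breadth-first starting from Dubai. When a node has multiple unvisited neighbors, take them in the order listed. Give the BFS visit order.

Visit Dubai; enqueue Perth, Sofia, Hanoi, Paris, Lima, Lagos → queue [Perth, Sofia, Hanoi, Paris, Lima, Lagos]
Visit Perth; enqueue Kigali, Accra, Quito, Dakar → queue [Sofia, Hanoi, Paris, Lima, Lagos, Kigali, Accra, Quito, Dakar]
Visit Sofia; enqueue Doha, Minsk → queue [Hanoi, Paris, Lima, Lagos, Kigali, Accra, Quito, Dakar, Doha, Minsk]
Visit Hanoi; enqueue Riga, Bogota, Manila, Porto, Tunis → queue [Paris, Lima, Lagos, Kigali, Accra, Quito, Dakar, Doha, Minsk, Riga, Bogota, Manila, Porto, Tunis]
Visit Paris; enqueue Bern → queue [Lima, Lagos, Kigali, Accra, Quito, Dakar, Doha, Minsk, Riga, Bogota, Manila, Porto, Tunis, Bern]
Visit Lima → queue [Lagos, Kigali, Accra, Quito, Dakar, Doha, Minsk, Riga, Bogota, Manila, Porto, Tunis, Bern]
Visit Lagos → queue [Kigali, Accra, Quito, Dakar, Doha, Minsk, Riga, Bogota, Manila, Porto, Tunis, Bern]
Visit Kigali; enqueue Vilnius → queue [Accra, Quito, Dakar, Doha, Minsk, Riga, Bogota, Manila, Porto, Tunis, Bern, Vilnius]
Visit Accra → queue [Quito, Dakar, Doha, Minsk, Riga, Bogota, Manila, Porto, Tunis, Bern, Vilnius]
Visit Quito → queue [Dakar, Doha, Minsk, Riga, Bogota, Manila, Porto, Tunis, Bern, Vilnius]
Visit Dakar → queue [Doha, Minsk, Riga, Bogota, Manila, Porto, Tunis, Bern, Vilnius]
Visit Doha → queue [Minsk, Riga, Bogota, Manila, Porto, Tunis, Bern, Vilnius]
Visit Minsk → queue [Riga, Bogota, Manila, Porto, Tunis, Bern, Vilnius]
Visit Riga → queue [Bogota, Manila, Porto, Tunis, Bern, Vilnius]
Visit Bogota → queue [Manila, Porto, Tunis, Bern, Vilnius]
Visit Manila → queue [Porto, Tunis, Bern, Vilnius]
Visit Porto → queue [Tunis, Bern, Vilnius]
Visit Tunis → queue [Bern, Vilnius]
Visit Bern → queue [Vilnius]
Visit Vilnius → queue []

Dubai -> Perth -> Sofia -> Hanoi -> Paris -> Lima -> Lagos -> Kigali -> Accra -> Quito -> Dakar -> Doha -> Minsk -> Riga -> Bogota -> Manila -> Porto -> Tunis -> Bern -> Vilnius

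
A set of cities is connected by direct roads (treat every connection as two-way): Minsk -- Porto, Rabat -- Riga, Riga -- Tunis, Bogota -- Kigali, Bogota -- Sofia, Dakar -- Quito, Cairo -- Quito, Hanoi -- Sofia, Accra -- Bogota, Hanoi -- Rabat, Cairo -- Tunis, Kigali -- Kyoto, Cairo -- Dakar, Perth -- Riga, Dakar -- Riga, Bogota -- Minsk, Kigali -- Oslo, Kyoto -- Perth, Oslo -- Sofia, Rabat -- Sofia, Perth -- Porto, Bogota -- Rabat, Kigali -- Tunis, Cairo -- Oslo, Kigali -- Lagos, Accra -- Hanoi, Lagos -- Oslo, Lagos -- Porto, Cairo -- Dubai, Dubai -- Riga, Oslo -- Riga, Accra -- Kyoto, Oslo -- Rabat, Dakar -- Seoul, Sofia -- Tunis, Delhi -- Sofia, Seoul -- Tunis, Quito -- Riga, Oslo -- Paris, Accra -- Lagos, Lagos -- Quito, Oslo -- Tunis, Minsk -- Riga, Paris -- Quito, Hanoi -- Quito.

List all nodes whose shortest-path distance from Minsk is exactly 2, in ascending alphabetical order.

Level 0: Minsk
Level 1: Bogota, Porto, Riga
Level 2: Accra, Dakar, Dubai, Kigali, Lagos, Oslo, Perth, Quito, Rabat, Sofia, Tunis
Level 3: Cairo, Delhi, Hanoi, Kyoto, Paris, Seoul

Accra, Dakar, Dubai, Kigali, Lagos, Oslo, Perth, Quito, Rabat, Sofia, Tunis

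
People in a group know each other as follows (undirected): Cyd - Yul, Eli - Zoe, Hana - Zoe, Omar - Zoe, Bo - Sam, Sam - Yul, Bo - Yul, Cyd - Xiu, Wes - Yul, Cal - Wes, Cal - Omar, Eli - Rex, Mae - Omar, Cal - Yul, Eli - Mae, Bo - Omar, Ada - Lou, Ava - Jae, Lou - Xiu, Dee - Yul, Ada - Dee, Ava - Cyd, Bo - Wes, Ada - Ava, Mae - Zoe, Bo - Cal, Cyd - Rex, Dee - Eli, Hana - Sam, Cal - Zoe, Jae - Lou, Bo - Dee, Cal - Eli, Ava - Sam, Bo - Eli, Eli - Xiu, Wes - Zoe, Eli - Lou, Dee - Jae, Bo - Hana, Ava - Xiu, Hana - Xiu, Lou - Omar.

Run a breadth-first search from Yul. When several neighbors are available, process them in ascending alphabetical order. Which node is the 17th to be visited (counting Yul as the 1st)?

Lou

Visit Yul; enqueue Bo, Cal, Cyd, Dee, Sam, Wes → queue [Bo, Cal, Cyd, Dee, Sam, Wes]
Visit Bo; enqueue Eli, Hana, Omar → queue [Cal, Cyd, Dee, Sam, Wes, Eli, Hana, Omar]
Visit Cal; enqueue Zoe → queue [Cyd, Dee, Sam, Wes, Eli, Hana, Omar, Zoe]
Visit Cyd; enqueue Ava, Rex, Xiu → queue [Dee, Sam, Wes, Eli, Hana, Omar, Zoe, Ava, Rex, Xiu]
Visit Dee; enqueue Ada, Jae → queue [Sam, Wes, Eli, Hana, Omar, Zoe, Ava, Rex, Xiu, Ada, Jae]
Visit Sam → queue [Wes, Eli, Hana, Omar, Zoe, Ava, Rex, Xiu, Ada, Jae]
Visit Wes → queue [Eli, Hana, Omar, Zoe, Ava, Rex, Xiu, Ada, Jae]
Visit Eli; enqueue Lou, Mae → queue [Hana, Omar, Zoe, Ava, Rex, Xiu, Ada, Jae, Lou, Mae]
Visit Hana → queue [Omar, Zoe, Ava, Rex, Xiu, Ada, Jae, Lou, Mae]
Visit Omar → queue [Zoe, Ava, Rex, Xiu, Ada, Jae, Lou, Mae]
Visit Zoe → queue [Ava, Rex, Xiu, Ada, Jae, Lou, Mae]
Visit Ava → queue [Rex, Xiu, Ada, Jae, Lou, Mae]
Visit Rex → queue [Xiu, Ada, Jae, Lou, Mae]
Visit Xiu → queue [Ada, Jae, Lou, Mae]
Visit Ada → queue [Jae, Lou, Mae]
Visit Jae → queue [Lou, Mae]
Visit Lou → queue [Mae]
Visit Mae → queue []

Visit order: Yul, Bo, Cal, Cyd, Dee, Sam, Wes, Eli, Hana, Omar, Zoe, Ava, Rex, Xiu, Ada, Jae, Lou, Mae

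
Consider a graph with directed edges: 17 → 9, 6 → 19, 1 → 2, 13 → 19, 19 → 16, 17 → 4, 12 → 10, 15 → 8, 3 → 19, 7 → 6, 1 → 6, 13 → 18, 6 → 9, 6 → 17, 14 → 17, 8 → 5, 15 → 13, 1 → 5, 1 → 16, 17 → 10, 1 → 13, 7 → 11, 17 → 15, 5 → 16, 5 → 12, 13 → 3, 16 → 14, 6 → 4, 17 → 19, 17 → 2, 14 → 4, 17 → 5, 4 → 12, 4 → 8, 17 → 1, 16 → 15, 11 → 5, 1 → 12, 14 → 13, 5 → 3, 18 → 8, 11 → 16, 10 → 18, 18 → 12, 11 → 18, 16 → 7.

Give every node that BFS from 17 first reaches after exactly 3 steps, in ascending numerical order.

Level 0: 17
Level 1: 1, 2, 4, 5, 9, 10, 15, 19
Level 2: 3, 6, 8, 12, 13, 16, 18
Level 3: 7, 14
Level 4: 11

7, 14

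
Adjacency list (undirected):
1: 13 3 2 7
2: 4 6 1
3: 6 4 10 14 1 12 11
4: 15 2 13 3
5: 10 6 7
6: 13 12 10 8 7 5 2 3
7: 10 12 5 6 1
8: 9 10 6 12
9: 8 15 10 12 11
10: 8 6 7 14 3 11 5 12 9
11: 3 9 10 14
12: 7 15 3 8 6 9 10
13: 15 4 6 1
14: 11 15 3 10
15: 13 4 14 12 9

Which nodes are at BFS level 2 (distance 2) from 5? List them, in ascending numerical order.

Level 0: 5
Level 1: 6, 7, 10
Level 2: 1, 2, 3, 8, 9, 11, 12, 13, 14
Level 3: 4, 15

1, 2, 3, 8, 9, 11, 12, 13, 14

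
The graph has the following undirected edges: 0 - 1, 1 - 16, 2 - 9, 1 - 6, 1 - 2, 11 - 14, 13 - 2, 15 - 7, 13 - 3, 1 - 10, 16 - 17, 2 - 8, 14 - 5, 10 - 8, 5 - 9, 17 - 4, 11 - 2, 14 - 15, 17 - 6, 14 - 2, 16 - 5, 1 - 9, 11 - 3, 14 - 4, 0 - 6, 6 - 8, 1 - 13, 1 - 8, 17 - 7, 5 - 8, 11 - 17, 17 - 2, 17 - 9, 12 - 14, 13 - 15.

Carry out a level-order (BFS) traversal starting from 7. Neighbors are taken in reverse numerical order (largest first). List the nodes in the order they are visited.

Visit 7; enqueue 17, 15 → queue [17, 15]
Visit 17; enqueue 16, 11, 9, 6, 4, 2 → queue [15, 16, 11, 9, 6, 4, 2]
Visit 15; enqueue 14, 13 → queue [16, 11, 9, 6, 4, 2, 14, 13]
Visit 16; enqueue 5, 1 → queue [11, 9, 6, 4, 2, 14, 13, 5, 1]
Visit 11; enqueue 3 → queue [9, 6, 4, 2, 14, 13, 5, 1, 3]
Visit 9 → queue [6, 4, 2, 14, 13, 5, 1, 3]
Visit 6; enqueue 8, 0 → queue [4, 2, 14, 13, 5, 1, 3, 8, 0]
Visit 4 → queue [2, 14, 13, 5, 1, 3, 8, 0]
Visit 2 → queue [14, 13, 5, 1, 3, 8, 0]
Visit 14; enqueue 12 → queue [13, 5, 1, 3, 8, 0, 12]
Visit 13 → queue [5, 1, 3, 8, 0, 12]
Visit 5 → queue [1, 3, 8, 0, 12]
Visit 1; enqueue 10 → queue [3, 8, 0, 12, 10]
Visit 3 → queue [8, 0, 12, 10]
Visit 8 → queue [0, 12, 10]
Visit 0 → queue [12, 10]
Visit 12 → queue [10]
Visit 10 → queue []

7 -> 17 -> 15 -> 16 -> 11 -> 9 -> 6 -> 4 -> 2 -> 14 -> 13 -> 5 -> 1 -> 3 -> 8 -> 0 -> 12 -> 10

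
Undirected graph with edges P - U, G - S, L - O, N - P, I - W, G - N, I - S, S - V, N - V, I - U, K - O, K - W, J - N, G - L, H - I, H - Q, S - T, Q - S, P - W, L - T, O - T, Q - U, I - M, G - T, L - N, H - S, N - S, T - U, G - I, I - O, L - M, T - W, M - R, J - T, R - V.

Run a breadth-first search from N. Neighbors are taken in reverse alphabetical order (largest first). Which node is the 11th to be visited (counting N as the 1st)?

Visit N; enqueue V, S, P, L, J, G → queue [V, S, P, L, J, G]
Visit V; enqueue R → queue [S, P, L, J, G, R]
Visit S; enqueue T, Q, I, H → queue [P, L, J, G, R, T, Q, I, H]
Visit P; enqueue W, U → queue [L, J, G, R, T, Q, I, H, W, U]
Visit L; enqueue O, M → queue [J, G, R, T, Q, I, H, W, U, O, M]
Visit J → queue [G, R, T, Q, I, H, W, U, O, M]
Visit G → queue [R, T, Q, I, H, W, U, O, M]
Visit R → queue [T, Q, I, H, W, U, O, M]
Visit T → queue [Q, I, H, W, U, O, M]
Visit Q → queue [I, H, W, U, O, M]
Visit I → queue [H, W, U, O, M]
Visit H → queue [W, U, O, M]
Visit W; enqueue K → queue [U, O, M, K]
Visit U → queue [O, M, K]
Visit O → queue [M, K]
Visit M → queue [K]
Visit K → queue []

Visit order: N, V, S, P, L, J, G, R, T, Q, I, H, W, U, O, M, K

I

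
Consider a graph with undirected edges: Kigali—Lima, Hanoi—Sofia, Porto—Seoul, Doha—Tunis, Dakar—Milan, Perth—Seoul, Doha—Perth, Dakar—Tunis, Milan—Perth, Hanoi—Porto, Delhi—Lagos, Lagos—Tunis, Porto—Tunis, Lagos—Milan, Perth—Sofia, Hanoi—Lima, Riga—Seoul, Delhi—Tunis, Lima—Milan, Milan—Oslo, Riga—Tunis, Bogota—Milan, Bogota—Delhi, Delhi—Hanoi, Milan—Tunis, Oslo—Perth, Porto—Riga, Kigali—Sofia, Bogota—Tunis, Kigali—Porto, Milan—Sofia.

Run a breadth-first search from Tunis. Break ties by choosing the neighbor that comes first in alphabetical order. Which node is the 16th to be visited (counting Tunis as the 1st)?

Seoul

Visit Tunis; enqueue Bogota, Dakar, Delhi, Doha, Lagos, Milan, Porto, Riga → queue [Bogota, Dakar, Delhi, Doha, Lagos, Milan, Porto, Riga]
Visit Bogota → queue [Dakar, Delhi, Doha, Lagos, Milan, Porto, Riga]
Visit Dakar → queue [Delhi, Doha, Lagos, Milan, Porto, Riga]
Visit Delhi; enqueue Hanoi → queue [Doha, Lagos, Milan, Porto, Riga, Hanoi]
Visit Doha; enqueue Perth → queue [Lagos, Milan, Porto, Riga, Hanoi, Perth]
Visit Lagos → queue [Milan, Porto, Riga, Hanoi, Perth]
Visit Milan; enqueue Lima, Oslo, Sofia → queue [Porto, Riga, Hanoi, Perth, Lima, Oslo, Sofia]
Visit Porto; enqueue Kigali, Seoul → queue [Riga, Hanoi, Perth, Lima, Oslo, Sofia, Kigali, Seoul]
Visit Riga → queue [Hanoi, Perth, Lima, Oslo, Sofia, Kigali, Seoul]
Visit Hanoi → queue [Perth, Lima, Oslo, Sofia, Kigali, Seoul]
Visit Perth → queue [Lima, Oslo, Sofia, Kigali, Seoul]
Visit Lima → queue [Oslo, Sofia, Kigali, Seoul]
Visit Oslo → queue [Sofia, Kigali, Seoul]
Visit Sofia → queue [Kigali, Seoul]
Visit Kigali → queue [Seoul]
Visit Seoul → queue []

Visit order: Tunis, Bogota, Dakar, Delhi, Doha, Lagos, Milan, Porto, Riga, Hanoi, Perth, Lima, Oslo, Sofia, Kigali, Seoul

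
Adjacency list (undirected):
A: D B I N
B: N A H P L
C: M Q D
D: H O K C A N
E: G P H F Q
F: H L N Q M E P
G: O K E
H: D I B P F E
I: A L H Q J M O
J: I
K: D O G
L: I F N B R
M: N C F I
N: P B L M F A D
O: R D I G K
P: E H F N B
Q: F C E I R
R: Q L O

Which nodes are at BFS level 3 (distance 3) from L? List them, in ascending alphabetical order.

C, G, K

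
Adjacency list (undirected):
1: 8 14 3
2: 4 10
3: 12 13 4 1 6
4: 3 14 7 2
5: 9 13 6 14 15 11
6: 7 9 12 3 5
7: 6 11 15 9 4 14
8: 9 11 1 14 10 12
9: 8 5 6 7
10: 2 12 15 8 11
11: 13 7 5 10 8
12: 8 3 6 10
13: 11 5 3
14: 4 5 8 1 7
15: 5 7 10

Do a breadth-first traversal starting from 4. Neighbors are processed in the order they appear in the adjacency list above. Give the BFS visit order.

4 -> 3 -> 14 -> 7 -> 2 -> 12 -> 13 -> 1 -> 6 -> 5 -> 8 -> 11 -> 15 -> 9 -> 10

Visit 4; enqueue 3, 14, 7, 2 → queue [3, 14, 7, 2]
Visit 3; enqueue 12, 13, 1, 6 → queue [14, 7, 2, 12, 13, 1, 6]
Visit 14; enqueue 5, 8 → queue [7, 2, 12, 13, 1, 6, 5, 8]
Visit 7; enqueue 11, 15, 9 → queue [2, 12, 13, 1, 6, 5, 8, 11, 15, 9]
Visit 2; enqueue 10 → queue [12, 13, 1, 6, 5, 8, 11, 15, 9, 10]
Visit 12 → queue [13, 1, 6, 5, 8, 11, 15, 9, 10]
Visit 13 → queue [1, 6, 5, 8, 11, 15, 9, 10]
Visit 1 → queue [6, 5, 8, 11, 15, 9, 10]
Visit 6 → queue [5, 8, 11, 15, 9, 10]
Visit 5 → queue [8, 11, 15, 9, 10]
Visit 8 → queue [11, 15, 9, 10]
Visit 11 → queue [15, 9, 10]
Visit 15 → queue [9, 10]
Visit 9 → queue [10]
Visit 10 → queue []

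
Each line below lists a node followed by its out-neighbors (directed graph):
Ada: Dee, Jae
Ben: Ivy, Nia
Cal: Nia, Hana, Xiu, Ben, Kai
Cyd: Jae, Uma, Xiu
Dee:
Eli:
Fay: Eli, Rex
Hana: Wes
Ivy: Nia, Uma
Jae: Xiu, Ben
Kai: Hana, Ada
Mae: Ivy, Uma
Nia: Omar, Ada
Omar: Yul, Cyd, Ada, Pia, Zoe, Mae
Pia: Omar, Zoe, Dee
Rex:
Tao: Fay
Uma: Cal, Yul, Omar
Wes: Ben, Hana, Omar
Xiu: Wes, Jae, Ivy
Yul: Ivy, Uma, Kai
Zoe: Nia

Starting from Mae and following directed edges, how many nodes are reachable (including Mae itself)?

18

BFS from Mae visits: Mae, Ivy, Uma, Nia, Cal, Yul, Omar, Ada, Hana, Xiu, Ben, Kai, Cyd, Pia, Zoe, Dee, Jae, Wes
Reachable nodes: 18 of 22 total.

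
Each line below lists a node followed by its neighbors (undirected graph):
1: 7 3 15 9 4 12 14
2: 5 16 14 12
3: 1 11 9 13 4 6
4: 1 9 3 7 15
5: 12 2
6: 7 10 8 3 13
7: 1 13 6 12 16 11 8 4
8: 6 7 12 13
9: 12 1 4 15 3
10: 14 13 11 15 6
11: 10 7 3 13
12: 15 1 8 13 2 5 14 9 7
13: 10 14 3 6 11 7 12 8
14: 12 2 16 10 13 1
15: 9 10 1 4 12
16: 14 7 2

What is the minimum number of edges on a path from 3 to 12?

2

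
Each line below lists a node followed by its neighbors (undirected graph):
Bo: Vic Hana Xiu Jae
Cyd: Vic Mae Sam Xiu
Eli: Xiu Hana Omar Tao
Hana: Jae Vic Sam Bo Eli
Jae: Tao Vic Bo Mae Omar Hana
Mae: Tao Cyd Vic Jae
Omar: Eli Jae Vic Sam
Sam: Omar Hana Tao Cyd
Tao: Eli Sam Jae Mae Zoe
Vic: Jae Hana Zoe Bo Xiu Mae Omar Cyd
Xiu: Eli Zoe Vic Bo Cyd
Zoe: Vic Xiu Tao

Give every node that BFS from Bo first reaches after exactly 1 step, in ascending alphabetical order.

Hana, Jae, Vic, Xiu

Level 0: Bo
Level 1: Hana, Jae, Vic, Xiu
Level 2: Cyd, Eli, Mae, Omar, Sam, Tao, Zoe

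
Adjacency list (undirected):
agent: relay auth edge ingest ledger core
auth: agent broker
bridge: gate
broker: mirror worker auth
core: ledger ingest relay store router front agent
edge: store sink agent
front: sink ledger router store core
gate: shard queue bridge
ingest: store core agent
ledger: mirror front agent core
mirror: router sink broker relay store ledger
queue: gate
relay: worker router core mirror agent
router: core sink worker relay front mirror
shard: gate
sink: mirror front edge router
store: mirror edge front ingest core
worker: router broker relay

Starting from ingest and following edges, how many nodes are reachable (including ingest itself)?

14

BFS from ingest visits: ingest, store, core, agent, mirror, edge, front, ledger, relay, router, auth, sink, broker, worker
Reachable nodes: 14 of 18 total.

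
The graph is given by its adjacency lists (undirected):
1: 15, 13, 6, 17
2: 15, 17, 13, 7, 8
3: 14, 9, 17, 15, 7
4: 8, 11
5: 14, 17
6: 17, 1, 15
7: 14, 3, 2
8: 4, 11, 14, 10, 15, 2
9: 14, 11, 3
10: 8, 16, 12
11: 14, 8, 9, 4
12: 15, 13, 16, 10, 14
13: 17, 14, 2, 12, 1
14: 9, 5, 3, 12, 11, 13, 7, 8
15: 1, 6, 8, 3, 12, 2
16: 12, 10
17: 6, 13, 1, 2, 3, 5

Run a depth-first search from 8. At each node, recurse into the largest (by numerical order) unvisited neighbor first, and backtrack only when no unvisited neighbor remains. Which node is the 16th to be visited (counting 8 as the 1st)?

Visit 8
8 → 15
15 → 12
12 → 16
16 → 10
12 → 14
14 → 13
13 → 17
17 → 6
6 → 1
17 → 5
17 → 3
3 → 9
9 → 11
11 → 4
3 → 7
7 → 2

Visit order: 8, 15, 12, 16, 10, 14, 13, 17, 6, 1, 5, 3, 9, 11, 4, 7, 2

7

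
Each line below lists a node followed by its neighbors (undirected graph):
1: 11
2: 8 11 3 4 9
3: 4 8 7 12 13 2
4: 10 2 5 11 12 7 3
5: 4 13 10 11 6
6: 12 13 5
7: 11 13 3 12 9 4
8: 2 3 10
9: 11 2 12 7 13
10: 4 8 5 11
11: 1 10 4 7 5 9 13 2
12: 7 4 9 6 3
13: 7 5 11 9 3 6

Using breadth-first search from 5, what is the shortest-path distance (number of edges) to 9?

2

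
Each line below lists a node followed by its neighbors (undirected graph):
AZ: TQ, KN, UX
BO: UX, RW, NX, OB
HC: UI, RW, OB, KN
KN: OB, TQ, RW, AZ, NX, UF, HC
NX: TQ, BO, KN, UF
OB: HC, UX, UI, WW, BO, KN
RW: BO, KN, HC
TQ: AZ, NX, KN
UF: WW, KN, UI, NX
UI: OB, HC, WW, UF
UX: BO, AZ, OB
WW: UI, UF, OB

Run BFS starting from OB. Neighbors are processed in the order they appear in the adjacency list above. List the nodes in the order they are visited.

OB, HC, UX, UI, WW, BO, KN, RW, AZ, UF, NX, TQ

Visit OB; enqueue HC, UX, UI, WW, BO, KN → queue [HC, UX, UI, WW, BO, KN]
Visit HC; enqueue RW → queue [UX, UI, WW, BO, KN, RW]
Visit UX; enqueue AZ → queue [UI, WW, BO, KN, RW, AZ]
Visit UI; enqueue UF → queue [WW, BO, KN, RW, AZ, UF]
Visit WW → queue [BO, KN, RW, AZ, UF]
Visit BO; enqueue NX → queue [KN, RW, AZ, UF, NX]
Visit KN; enqueue TQ → queue [RW, AZ, UF, NX, TQ]
Visit RW → queue [AZ, UF, NX, TQ]
Visit AZ → queue [UF, NX, TQ]
Visit UF → queue [NX, TQ]
Visit NX → queue [TQ]
Visit TQ → queue []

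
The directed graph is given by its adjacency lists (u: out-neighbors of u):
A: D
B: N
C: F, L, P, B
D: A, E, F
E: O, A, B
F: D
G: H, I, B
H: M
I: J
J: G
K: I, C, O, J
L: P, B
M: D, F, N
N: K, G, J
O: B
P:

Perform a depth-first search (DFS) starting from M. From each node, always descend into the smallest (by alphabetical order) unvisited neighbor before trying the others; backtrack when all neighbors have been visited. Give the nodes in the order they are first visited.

M → D → A → E → B → N → G → H → I → J → K → C → F → L → P → O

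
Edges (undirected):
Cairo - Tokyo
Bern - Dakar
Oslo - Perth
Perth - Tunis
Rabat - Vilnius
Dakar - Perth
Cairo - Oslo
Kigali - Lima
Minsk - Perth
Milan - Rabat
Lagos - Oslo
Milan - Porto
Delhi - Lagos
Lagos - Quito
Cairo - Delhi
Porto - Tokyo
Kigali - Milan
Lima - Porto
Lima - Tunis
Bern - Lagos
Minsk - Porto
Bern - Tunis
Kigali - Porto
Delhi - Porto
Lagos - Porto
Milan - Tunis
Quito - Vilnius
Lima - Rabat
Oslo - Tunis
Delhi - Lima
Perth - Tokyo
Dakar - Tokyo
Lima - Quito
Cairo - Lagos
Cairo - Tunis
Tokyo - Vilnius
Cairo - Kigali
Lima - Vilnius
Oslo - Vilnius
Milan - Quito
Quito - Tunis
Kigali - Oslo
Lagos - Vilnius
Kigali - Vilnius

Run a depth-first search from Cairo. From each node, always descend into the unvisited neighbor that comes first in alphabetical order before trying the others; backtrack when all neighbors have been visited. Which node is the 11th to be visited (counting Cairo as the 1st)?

Visit Cairo
Cairo → Delhi
Delhi → Lagos
Lagos → Bern
Bern → Dakar
Dakar → Perth
Perth → Minsk
Minsk → Porto
Porto → Kigali
Kigali → Lima
Lima → Quito
Quito → Milan
Milan → Rabat
Rabat → Vilnius
Vilnius → Oslo
Oslo → Tunis
Vilnius → Tokyo

Visit order: Cairo, Delhi, Lagos, Bern, Dakar, Perth, Minsk, Porto, Kigali, Lima, Quito, Milan, Rabat, Vilnius, Oslo, Tunis, Tokyo

Quito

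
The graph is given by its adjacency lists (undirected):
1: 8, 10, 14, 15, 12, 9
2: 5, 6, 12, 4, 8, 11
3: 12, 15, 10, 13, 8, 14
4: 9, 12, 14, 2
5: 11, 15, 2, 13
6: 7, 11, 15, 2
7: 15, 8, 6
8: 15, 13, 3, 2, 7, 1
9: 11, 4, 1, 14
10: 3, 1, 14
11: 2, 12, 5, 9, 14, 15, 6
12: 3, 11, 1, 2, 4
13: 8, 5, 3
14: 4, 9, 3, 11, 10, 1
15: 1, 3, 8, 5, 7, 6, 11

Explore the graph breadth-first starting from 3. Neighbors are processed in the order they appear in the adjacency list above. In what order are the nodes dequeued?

Visit 3; enqueue 12, 15, 10, 13, 8, 14 → queue [12, 15, 10, 13, 8, 14]
Visit 12; enqueue 11, 1, 2, 4 → queue [15, 10, 13, 8, 14, 11, 1, 2, 4]
Visit 15; enqueue 5, 7, 6 → queue [10, 13, 8, 14, 11, 1, 2, 4, 5, 7, 6]
Visit 10 → queue [13, 8, 14, 11, 1, 2, 4, 5, 7, 6]
Visit 13 → queue [8, 14, 11, 1, 2, 4, 5, 7, 6]
Visit 8 → queue [14, 11, 1, 2, 4, 5, 7, 6]
Visit 14; enqueue 9 → queue [11, 1, 2, 4, 5, 7, 6, 9]
Visit 11 → queue [1, 2, 4, 5, 7, 6, 9]
Visit 1 → queue [2, 4, 5, 7, 6, 9]
Visit 2 → queue [4, 5, 7, 6, 9]
Visit 4 → queue [5, 7, 6, 9]
Visit 5 → queue [7, 6, 9]
Visit 7 → queue [6, 9]
Visit 6 → queue [9]
Visit 9 → queue []

3 -> 12 -> 15 -> 10 -> 13 -> 8 -> 14 -> 11 -> 1 -> 2 -> 4 -> 5 -> 7 -> 6 -> 9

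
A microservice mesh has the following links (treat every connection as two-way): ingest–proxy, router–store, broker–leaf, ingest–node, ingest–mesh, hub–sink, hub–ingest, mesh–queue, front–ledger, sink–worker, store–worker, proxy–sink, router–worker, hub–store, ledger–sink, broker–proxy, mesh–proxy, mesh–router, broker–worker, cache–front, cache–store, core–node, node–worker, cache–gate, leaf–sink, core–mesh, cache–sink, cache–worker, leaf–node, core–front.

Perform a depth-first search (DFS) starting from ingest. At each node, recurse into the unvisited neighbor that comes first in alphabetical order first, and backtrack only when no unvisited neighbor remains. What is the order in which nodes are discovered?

Visit ingest
ingest → hub
hub → sink
sink → cache
cache → front
front → core
core → mesh
mesh → proxy
proxy → broker
broker → leaf
leaf → node
node → worker
worker → router
router → store
mesh → queue
front → ledger
cache → gate

ingest, hub, sink, cache, front, core, mesh, proxy, broker, leaf, node, worker, router, store, queue, ledger, gate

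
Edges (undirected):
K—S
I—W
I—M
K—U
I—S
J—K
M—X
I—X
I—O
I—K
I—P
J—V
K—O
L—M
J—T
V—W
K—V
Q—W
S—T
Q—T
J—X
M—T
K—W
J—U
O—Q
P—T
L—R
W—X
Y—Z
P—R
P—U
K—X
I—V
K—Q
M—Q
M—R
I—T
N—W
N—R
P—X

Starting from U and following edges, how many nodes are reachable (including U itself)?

16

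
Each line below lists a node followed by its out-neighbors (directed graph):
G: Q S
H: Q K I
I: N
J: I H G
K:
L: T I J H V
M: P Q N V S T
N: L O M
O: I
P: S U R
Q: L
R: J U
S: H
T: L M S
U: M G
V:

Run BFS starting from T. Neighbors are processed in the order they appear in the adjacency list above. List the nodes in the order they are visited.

T, L, M, S, I, J, H, V, P, Q, N, G, K, U, R, O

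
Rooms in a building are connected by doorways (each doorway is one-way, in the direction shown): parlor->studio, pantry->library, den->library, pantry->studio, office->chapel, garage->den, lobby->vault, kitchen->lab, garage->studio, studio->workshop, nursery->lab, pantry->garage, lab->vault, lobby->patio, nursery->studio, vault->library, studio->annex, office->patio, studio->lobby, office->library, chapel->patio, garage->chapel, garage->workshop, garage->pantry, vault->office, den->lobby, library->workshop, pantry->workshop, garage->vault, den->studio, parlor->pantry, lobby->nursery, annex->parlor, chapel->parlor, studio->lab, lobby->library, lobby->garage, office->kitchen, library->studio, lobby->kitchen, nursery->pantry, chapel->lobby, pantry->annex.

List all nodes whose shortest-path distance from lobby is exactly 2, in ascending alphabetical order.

chapel, den, lab, office, pantry, studio, workshop

Level 0: lobby
Level 1: garage, kitchen, library, nursery, patio, vault
Level 2: chapel, den, lab, office, pantry, studio, workshop
Level 3: annex, parlor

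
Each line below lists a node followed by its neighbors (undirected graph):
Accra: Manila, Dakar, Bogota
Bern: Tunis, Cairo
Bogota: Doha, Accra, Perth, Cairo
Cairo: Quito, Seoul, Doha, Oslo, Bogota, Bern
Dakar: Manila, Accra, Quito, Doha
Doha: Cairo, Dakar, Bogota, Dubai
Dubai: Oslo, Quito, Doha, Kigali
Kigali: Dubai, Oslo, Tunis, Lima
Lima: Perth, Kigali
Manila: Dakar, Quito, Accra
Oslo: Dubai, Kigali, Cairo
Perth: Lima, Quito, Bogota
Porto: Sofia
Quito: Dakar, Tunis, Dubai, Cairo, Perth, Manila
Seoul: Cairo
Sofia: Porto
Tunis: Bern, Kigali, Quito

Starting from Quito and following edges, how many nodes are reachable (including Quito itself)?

BFS from Quito visits: Quito, Dakar, Tunis, Dubai, Cairo, Perth, Manila, Accra, Doha, Bern, Kigali, Oslo, Seoul, Bogota, Lima
Reachable nodes: 15 of 17 total.

15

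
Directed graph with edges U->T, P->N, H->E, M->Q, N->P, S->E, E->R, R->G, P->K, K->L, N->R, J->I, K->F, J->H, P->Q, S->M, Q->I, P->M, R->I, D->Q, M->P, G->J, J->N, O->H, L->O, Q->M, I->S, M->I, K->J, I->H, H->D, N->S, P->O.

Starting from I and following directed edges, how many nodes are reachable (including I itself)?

16

BFS from I visits: I, S, H, M, E, D, Q, P, R, O, N, K, G, L, J, F
Reachable nodes: 16 of 18 total.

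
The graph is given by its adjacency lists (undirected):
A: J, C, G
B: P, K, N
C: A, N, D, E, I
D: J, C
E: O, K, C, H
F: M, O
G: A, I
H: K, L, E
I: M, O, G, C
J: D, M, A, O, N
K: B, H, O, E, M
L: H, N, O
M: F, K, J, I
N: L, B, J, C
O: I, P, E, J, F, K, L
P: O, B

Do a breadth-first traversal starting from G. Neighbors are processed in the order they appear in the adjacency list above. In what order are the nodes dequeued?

Visit G; enqueue A, I → queue [A, I]
Visit A; enqueue J, C → queue [I, J, C]
Visit I; enqueue M, O → queue [J, C, M, O]
Visit J; enqueue D, N → queue [C, M, O, D, N]
Visit C; enqueue E → queue [M, O, D, N, E]
Visit M; enqueue F, K → queue [O, D, N, E, F, K]
Visit O; enqueue P, L → queue [D, N, E, F, K, P, L]
Visit D → queue [N, E, F, K, P, L]
Visit N; enqueue B → queue [E, F, K, P, L, B]
Visit E; enqueue H → queue [F, K, P, L, B, H]
Visit F → queue [K, P, L, B, H]
Visit K → queue [P, L, B, H]
Visit P → queue [L, B, H]
Visit L → queue [B, H]
Visit B → queue [H]
Visit H → queue []

G, A, I, J, C, M, O, D, N, E, F, K, P, L, B, H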